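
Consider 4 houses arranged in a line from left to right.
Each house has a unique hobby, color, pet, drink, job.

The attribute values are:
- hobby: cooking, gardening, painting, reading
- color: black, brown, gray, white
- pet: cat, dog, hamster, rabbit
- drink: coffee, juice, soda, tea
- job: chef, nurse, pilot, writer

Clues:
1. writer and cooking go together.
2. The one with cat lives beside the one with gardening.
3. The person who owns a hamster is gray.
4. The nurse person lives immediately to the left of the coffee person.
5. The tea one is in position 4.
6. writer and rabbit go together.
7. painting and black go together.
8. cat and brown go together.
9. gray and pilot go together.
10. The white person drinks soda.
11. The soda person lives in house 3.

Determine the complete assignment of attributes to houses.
Solution:

House | Hobby | Color | Pet | Drink | Job
-----------------------------------------
  1   | reading | brown | cat | juice | nurse
  2   | gardening | gray | hamster | coffee | pilot
  3   | cooking | white | rabbit | soda | writer
  4   | painting | black | dog | tea | chef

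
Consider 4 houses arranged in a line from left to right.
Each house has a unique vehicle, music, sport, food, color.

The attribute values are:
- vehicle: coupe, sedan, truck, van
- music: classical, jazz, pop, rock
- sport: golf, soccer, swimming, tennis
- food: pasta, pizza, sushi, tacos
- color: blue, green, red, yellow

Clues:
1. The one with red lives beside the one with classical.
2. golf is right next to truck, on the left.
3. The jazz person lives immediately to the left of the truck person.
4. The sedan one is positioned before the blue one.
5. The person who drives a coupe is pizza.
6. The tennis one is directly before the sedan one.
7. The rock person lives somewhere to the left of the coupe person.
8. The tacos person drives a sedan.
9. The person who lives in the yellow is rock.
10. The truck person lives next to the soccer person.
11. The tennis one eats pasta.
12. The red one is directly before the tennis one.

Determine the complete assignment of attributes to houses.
Solution:

House | Vehicle | Music | Sport | Food | Color
----------------------------------------------
  1   | van | jazz | golf | sushi | red
  2   | truck | classical | tennis | pasta | green
  3   | sedan | rock | soccer | tacos | yellow
  4   | coupe | pop | swimming | pizza | blue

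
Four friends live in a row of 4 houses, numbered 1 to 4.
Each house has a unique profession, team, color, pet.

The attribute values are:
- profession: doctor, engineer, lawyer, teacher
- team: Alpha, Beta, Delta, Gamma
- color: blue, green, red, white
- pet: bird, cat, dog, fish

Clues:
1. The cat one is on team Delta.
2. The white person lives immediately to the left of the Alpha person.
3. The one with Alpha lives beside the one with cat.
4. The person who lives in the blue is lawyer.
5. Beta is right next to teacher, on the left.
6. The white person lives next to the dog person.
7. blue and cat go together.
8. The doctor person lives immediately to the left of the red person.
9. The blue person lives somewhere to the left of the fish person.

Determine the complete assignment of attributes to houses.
Solution:

House | Profession | Team | Color | Pet
---------------------------------------
  1   | doctor | Beta | white | bird
  2   | teacher | Alpha | red | dog
  3   | lawyer | Delta | blue | cat
  4   | engineer | Gamma | green | fish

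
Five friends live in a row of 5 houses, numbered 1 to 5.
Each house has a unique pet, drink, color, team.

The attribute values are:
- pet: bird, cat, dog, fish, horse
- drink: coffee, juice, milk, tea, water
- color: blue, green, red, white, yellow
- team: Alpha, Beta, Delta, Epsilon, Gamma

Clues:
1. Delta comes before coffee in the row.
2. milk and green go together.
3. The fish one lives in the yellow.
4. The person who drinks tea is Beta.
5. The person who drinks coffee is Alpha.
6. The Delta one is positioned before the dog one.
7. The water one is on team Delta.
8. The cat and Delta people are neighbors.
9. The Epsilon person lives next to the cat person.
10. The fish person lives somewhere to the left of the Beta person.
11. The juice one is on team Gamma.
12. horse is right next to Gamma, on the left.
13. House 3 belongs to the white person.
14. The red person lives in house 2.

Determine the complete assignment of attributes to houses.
Solution:

House | Pet | Drink | Color | Team
----------------------------------
  1   | horse | milk | green | Epsilon
  2   | cat | juice | red | Gamma
  3   | bird | water | white | Delta
  4   | fish | coffee | yellow | Alpha
  5   | dog | tea | blue | Beta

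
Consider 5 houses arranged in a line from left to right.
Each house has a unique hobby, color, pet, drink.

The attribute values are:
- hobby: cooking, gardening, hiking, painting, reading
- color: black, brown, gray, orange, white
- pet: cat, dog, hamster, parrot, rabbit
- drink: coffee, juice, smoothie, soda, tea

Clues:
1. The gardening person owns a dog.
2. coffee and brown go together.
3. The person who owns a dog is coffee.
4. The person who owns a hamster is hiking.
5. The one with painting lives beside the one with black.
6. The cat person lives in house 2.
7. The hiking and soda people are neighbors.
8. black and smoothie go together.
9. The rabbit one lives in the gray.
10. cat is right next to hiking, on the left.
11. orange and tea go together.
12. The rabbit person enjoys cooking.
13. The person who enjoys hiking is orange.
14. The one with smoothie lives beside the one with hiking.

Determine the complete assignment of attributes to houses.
Solution:

House | Hobby | Color | Pet | Drink
-----------------------------------
  1   | painting | white | parrot | juice
  2   | reading | black | cat | smoothie
  3   | hiking | orange | hamster | tea
  4   | cooking | gray | rabbit | soda
  5   | gardening | brown | dog | coffee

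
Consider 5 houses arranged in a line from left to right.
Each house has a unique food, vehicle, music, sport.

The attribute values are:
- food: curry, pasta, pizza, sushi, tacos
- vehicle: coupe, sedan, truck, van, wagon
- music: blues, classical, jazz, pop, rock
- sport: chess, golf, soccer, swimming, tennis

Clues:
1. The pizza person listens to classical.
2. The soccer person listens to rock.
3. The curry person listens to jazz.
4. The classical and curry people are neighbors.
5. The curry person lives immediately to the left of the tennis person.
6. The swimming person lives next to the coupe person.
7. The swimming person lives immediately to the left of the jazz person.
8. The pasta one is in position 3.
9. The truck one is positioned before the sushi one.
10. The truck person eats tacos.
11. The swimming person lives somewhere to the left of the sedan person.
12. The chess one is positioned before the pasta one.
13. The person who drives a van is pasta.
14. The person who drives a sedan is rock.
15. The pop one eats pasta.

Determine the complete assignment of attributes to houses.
Solution:

House | Food | Vehicle | Music | Sport
--------------------------------------
  1   | pizza | wagon | classical | swimming
  2   | curry | coupe | jazz | chess
  3   | pasta | van | pop | tennis
  4   | tacos | truck | blues | golf
  5   | sushi | sedan | rock | soccer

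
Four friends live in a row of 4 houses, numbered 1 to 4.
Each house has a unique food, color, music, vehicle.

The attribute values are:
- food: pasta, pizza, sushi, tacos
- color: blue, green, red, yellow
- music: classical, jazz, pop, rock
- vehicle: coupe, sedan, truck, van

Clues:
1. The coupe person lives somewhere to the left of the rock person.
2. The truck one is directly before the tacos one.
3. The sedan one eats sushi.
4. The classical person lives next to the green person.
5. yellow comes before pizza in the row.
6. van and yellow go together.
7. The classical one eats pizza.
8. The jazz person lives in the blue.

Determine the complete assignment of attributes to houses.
Solution:

House | Food | Color | Music | Vehicle
--------------------------------------
  1   | pasta | blue | jazz | truck
  2   | tacos | yellow | pop | van
  3   | pizza | red | classical | coupe
  4   | sushi | green | rock | sedan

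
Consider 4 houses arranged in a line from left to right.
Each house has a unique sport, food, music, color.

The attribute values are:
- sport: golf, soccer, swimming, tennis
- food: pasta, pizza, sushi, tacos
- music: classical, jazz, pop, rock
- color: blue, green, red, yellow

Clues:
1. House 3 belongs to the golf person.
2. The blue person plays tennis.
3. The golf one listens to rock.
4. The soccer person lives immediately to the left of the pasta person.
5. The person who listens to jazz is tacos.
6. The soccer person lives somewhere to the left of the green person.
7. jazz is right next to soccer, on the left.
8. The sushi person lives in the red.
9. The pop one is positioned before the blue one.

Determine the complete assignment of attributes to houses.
Solution:

House | Sport | Food | Music | Color
------------------------------------
  1   | swimming | tacos | jazz | yellow
  2   | soccer | sushi | pop | red
  3   | golf | pasta | rock | green
  4   | tennis | pizza | classical | blue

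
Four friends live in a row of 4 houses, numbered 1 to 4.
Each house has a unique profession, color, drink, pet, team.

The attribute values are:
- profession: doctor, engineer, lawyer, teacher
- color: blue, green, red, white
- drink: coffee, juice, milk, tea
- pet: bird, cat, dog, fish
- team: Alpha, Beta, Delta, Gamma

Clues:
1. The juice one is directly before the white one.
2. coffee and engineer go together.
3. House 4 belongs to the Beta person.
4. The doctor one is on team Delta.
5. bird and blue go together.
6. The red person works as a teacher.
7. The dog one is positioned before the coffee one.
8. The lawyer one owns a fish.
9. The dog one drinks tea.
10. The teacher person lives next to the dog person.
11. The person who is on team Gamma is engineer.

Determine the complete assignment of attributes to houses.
Solution:

House | Profession | Color | Drink | Pet | Team
-----------------------------------------------
  1   | teacher | red | juice | cat | Alpha
  2   | doctor | white | tea | dog | Delta
  3   | engineer | blue | coffee | bird | Gamma
  4   | lawyer | green | milk | fish | Beta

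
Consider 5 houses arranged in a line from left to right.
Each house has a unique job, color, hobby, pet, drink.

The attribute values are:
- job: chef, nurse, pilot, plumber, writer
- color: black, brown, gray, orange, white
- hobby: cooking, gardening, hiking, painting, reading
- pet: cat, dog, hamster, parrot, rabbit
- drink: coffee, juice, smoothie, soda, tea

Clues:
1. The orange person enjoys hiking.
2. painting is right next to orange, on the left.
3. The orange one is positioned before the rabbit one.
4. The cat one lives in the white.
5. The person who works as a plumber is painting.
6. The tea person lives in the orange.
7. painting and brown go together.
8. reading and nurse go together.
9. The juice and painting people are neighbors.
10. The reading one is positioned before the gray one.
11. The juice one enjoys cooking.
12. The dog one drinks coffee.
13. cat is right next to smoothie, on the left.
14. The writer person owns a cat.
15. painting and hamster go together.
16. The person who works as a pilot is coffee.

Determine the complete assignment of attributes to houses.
Solution:

House | Job | Color | Hobby | Pet | Drink
-----------------------------------------
  1   | writer | white | cooking | cat | juice
  2   | plumber | brown | painting | hamster | smoothie
  3   | chef | orange | hiking | parrot | tea
  4   | nurse | black | reading | rabbit | soda
  5   | pilot | gray | gardening | dog | coffee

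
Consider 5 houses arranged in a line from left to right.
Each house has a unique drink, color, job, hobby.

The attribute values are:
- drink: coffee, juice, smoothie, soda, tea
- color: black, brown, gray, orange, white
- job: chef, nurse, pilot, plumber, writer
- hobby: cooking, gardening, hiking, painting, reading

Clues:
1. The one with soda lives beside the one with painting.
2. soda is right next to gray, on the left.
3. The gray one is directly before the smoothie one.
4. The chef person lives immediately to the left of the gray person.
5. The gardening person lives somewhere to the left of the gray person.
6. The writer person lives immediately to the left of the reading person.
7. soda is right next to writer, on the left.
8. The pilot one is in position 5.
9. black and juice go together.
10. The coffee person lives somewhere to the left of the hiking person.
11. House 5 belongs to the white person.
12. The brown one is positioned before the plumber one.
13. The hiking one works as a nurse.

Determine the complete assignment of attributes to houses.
Solution:

House | Drink | Color | Job | Hobby
-----------------------------------
  1   | soda | brown | chef | gardening
  2   | coffee | gray | writer | painting
  3   | smoothie | orange | plumber | reading
  4   | juice | black | nurse | hiking
  5   | tea | white | pilot | cooking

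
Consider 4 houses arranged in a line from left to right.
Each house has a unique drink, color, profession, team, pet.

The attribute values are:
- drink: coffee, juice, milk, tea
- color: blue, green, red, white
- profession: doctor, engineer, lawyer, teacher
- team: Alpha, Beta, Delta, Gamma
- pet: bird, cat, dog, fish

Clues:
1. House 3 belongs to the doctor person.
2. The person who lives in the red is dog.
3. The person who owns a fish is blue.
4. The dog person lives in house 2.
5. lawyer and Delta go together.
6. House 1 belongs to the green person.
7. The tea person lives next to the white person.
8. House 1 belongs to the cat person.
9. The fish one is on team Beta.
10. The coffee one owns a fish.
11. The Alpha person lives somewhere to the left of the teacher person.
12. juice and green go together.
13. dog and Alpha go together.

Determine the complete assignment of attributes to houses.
Solution:

House | Drink | Color | Profession | Team | Pet
-----------------------------------------------
  1   | juice | green | lawyer | Delta | cat
  2   | tea | red | engineer | Alpha | dog
  3   | milk | white | doctor | Gamma | bird
  4   | coffee | blue | teacher | Beta | fish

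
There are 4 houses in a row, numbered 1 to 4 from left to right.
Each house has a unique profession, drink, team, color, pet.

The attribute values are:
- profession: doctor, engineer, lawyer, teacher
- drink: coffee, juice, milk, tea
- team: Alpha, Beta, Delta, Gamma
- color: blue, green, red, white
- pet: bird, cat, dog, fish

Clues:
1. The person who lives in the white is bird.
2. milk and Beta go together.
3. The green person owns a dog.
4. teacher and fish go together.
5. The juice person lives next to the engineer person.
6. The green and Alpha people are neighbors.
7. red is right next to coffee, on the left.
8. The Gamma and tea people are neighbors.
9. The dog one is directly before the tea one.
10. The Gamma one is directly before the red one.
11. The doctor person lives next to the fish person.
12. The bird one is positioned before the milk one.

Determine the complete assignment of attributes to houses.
Solution:

House | Profession | Drink | Team | Color | Pet
-----------------------------------------------
  1   | lawyer | juice | Gamma | green | dog
  2   | engineer | tea | Alpha | red | cat
  3   | doctor | coffee | Delta | white | bird
  4   | teacher | milk | Beta | blue | fish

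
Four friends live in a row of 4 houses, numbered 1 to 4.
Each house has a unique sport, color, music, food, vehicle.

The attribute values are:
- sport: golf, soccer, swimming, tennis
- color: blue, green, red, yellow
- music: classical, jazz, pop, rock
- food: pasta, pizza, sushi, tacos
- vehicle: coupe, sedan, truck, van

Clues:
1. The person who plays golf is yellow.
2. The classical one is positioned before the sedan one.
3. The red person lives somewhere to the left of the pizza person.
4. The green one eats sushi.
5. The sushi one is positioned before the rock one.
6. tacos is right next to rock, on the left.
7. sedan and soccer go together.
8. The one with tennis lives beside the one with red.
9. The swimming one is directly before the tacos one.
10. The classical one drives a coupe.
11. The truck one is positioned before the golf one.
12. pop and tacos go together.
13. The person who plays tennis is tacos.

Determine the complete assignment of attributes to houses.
Solution:

House | Sport | Color | Music | Food | Vehicle
----------------------------------------------
  1   | swimming | green | classical | sushi | coupe
  2   | tennis | blue | pop | tacos | truck
  3   | soccer | red | rock | pasta | sedan
  4   | golf | yellow | jazz | pizza | van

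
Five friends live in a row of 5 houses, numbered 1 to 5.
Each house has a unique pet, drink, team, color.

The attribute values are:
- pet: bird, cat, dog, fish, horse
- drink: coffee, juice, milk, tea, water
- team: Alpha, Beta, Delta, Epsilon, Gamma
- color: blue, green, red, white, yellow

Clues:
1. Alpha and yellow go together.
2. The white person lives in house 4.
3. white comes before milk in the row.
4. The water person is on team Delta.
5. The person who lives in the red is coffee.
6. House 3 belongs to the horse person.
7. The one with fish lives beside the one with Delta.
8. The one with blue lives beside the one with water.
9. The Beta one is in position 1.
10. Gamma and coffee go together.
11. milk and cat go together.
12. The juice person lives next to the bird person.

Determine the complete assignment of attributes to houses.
Solution:

House | Pet | Drink | Team | Color
----------------------------------
  1   | fish | juice | Beta | blue
  2   | bird | water | Delta | green
  3   | horse | coffee | Gamma | red
  4   | dog | tea | Epsilon | white
  5   | cat | milk | Alpha | yellow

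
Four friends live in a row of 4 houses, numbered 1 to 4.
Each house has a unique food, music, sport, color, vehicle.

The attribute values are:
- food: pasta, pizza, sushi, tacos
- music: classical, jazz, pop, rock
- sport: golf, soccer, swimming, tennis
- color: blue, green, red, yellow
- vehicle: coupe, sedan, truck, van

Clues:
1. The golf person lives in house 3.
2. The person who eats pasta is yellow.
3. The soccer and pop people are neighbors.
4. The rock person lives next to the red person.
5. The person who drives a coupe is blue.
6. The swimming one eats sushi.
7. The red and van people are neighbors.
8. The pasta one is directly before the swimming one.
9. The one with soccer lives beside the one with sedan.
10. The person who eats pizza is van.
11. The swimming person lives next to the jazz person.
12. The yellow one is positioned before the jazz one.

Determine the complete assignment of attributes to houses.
Solution:

House | Food | Music | Sport | Color | Vehicle
----------------------------------------------
  1   | pasta | rock | soccer | yellow | truck
  2   | sushi | pop | swimming | red | sedan
  3   | pizza | jazz | golf | green | van
  4   | tacos | classical | tennis | blue | coupe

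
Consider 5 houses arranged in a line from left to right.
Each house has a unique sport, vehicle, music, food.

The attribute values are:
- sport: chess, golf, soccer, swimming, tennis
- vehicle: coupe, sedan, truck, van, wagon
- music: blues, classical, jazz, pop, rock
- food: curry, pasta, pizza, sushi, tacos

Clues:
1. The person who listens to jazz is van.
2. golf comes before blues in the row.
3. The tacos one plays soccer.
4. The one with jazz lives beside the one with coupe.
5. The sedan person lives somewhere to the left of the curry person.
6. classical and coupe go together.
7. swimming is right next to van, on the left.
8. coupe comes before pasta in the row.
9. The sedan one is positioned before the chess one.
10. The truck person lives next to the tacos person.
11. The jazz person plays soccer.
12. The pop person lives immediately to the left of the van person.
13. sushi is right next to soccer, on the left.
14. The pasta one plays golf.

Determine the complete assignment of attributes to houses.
Solution:

House | Sport | Vehicle | Music | Food
--------------------------------------
  1   | swimming | truck | pop | sushi
  2   | soccer | van | jazz | tacos
  3   | tennis | coupe | classical | pizza
  4   | golf | sedan | rock | pasta
  5   | chess | wagon | blues | curry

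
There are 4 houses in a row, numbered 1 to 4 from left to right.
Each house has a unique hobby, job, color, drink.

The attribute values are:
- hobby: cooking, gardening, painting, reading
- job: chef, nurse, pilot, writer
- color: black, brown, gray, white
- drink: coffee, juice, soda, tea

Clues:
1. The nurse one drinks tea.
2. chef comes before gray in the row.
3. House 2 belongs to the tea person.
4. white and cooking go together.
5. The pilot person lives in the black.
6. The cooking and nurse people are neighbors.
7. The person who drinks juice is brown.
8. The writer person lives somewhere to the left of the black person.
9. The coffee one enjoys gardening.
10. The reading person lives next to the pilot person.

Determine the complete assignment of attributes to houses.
Solution:

House | Hobby | Job | Color | Drink
-----------------------------------
  1   | cooking | chef | white | soda
  2   | painting | nurse | gray | tea
  3   | reading | writer | brown | juice
  4   | gardening | pilot | black | coffee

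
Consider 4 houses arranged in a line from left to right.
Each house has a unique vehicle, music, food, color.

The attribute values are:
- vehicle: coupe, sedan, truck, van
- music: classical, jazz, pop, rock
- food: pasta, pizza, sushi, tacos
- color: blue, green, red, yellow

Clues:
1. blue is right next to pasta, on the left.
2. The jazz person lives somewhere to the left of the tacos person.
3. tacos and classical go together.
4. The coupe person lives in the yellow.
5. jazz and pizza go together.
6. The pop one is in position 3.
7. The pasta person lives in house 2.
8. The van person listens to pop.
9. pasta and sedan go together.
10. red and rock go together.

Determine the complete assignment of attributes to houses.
Solution:

House | Vehicle | Music | Food | Color
--------------------------------------
  1   | truck | jazz | pizza | blue
  2   | sedan | rock | pasta | red
  3   | van | pop | sushi | green
  4   | coupe | classical | tacos | yellow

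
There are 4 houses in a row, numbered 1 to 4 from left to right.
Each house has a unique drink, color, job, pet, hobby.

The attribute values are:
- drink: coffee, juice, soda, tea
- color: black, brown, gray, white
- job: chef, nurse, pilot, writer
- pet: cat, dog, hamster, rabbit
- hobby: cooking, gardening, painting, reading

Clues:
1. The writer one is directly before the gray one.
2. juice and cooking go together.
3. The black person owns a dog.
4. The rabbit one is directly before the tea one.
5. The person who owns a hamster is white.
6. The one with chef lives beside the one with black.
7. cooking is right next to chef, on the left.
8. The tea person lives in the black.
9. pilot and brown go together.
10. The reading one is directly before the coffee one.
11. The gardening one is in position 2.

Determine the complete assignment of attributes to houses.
Solution:

House | Drink | Color | Job | Pet | Hobby
-----------------------------------------
  1   | juice | white | writer | hamster | cooking
  2   | soda | gray | chef | rabbit | gardening
  3   | tea | black | nurse | dog | reading
  4   | coffee | brown | pilot | cat | painting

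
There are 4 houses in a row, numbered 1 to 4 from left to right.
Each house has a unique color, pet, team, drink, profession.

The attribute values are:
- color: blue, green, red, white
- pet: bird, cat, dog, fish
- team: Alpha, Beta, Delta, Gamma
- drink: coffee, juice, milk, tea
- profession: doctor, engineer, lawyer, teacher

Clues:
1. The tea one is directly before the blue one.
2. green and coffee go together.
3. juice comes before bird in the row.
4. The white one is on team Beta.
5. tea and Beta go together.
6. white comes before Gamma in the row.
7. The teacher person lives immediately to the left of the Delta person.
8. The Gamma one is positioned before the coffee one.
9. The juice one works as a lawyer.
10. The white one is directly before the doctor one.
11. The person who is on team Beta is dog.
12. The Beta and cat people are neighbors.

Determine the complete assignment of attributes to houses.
Solution:

House | Color | Pet | Team | Drink | Profession
-----------------------------------------------
  1   | white | dog | Beta | tea | teacher
  2   | blue | cat | Delta | milk | doctor
  3   | red | fish | Gamma | juice | lawyer
  4   | green | bird | Alpha | coffee | engineer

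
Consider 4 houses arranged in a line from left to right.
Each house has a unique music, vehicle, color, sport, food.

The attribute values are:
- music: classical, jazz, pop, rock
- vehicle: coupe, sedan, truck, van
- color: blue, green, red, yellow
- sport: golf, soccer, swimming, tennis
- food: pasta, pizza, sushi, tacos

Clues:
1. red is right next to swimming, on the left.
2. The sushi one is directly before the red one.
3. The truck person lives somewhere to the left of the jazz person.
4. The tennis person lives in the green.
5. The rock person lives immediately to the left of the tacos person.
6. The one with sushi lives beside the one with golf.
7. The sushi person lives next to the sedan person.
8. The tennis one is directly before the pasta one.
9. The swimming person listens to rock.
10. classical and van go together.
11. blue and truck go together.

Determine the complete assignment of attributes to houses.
Solution:

House | Music | Vehicle | Color | Sport | Food
----------------------------------------------
  1   | classical | van | green | tennis | sushi
  2   | pop | sedan | red | golf | pasta
  3   | rock | truck | blue | swimming | pizza
  4   | jazz | coupe | yellow | soccer | tacos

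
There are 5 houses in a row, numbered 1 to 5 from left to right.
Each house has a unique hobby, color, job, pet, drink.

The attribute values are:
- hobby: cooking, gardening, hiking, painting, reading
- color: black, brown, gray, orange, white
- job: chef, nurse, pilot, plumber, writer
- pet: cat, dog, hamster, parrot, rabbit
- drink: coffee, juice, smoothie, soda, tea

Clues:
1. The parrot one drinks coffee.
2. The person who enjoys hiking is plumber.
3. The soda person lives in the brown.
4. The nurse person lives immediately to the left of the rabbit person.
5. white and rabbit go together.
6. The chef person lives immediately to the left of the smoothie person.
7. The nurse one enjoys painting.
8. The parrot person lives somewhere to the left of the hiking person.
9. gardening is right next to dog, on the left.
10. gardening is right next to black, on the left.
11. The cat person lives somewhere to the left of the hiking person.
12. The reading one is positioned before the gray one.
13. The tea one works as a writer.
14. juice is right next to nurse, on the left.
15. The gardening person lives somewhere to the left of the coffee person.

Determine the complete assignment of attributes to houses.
Solution:

House | Hobby | Color | Job | Pet | Drink
-----------------------------------------
  1   | gardening | orange | chef | cat | juice
  2   | painting | black | nurse | dog | smoothie
  3   | reading | white | writer | rabbit | tea
  4   | cooking | gray | pilot | parrot | coffee
  5   | hiking | brown | plumber | hamster | soda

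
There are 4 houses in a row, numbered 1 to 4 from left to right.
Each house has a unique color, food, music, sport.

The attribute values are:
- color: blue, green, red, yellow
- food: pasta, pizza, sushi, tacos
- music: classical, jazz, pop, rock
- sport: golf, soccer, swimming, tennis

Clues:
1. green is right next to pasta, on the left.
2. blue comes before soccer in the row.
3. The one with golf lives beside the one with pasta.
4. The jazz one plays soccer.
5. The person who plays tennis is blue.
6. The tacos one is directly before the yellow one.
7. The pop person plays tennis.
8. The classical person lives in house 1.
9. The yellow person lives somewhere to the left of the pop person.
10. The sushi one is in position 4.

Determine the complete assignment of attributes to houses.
Solution:

House | Color | Food | Music | Sport
------------------------------------
  1   | green | tacos | classical | golf
  2   | yellow | pasta | rock | swimming
  3   | blue | pizza | pop | tennis
  4   | red | sushi | jazz | soccer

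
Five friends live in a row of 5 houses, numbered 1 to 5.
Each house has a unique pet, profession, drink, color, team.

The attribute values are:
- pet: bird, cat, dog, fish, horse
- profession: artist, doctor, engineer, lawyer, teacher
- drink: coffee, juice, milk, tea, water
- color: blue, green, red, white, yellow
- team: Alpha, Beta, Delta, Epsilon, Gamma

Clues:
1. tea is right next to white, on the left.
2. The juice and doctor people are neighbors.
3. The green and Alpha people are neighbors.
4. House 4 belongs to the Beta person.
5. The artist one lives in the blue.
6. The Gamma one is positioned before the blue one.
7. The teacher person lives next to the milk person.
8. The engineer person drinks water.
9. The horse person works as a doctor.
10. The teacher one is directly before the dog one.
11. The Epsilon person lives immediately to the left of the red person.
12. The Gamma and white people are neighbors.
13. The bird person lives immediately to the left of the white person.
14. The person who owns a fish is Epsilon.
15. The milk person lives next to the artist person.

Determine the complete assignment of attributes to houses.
Solution:

House | Pet | Profession | Drink | Color | Team
-----------------------------------------------
  1   | bird | teacher | tea | green | Gamma
  2   | dog | lawyer | milk | white | Alpha
  3   | fish | artist | juice | blue | Epsilon
  4   | horse | doctor | coffee | red | Beta
  5   | cat | engineer | water | yellow | Delta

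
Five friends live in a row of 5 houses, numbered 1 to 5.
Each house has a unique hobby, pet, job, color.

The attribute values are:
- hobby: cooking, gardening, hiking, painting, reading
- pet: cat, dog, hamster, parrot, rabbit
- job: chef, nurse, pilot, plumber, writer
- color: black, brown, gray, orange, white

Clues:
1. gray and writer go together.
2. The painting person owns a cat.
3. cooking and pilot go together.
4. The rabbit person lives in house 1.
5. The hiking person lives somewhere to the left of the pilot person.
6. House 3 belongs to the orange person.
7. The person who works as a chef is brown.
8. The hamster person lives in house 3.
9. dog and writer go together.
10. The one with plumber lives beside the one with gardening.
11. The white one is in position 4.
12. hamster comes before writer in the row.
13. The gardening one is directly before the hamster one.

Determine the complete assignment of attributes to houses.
Solution:

House | Hobby | Pet | Job | Color
---------------------------------
  1   | hiking | rabbit | plumber | black
  2   | gardening | parrot | chef | brown
  3   | cooking | hamster | pilot | orange
  4   | painting | cat | nurse | white
  5   | reading | dog | writer | gray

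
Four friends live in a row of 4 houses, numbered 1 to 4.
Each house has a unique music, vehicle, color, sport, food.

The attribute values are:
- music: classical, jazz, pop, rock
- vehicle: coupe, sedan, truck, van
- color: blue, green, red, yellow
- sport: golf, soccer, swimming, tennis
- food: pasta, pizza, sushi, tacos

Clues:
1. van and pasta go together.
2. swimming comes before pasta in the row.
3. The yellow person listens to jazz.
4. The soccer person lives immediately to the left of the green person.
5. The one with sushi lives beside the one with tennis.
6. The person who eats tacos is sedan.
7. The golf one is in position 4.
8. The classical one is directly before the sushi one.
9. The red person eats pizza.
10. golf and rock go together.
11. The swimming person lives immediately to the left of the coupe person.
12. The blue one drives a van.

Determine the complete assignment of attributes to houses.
Solution:

House | Music | Vehicle | Color | Sport | Food
----------------------------------------------
  1   | classical | truck | red | swimming | pizza
  2   | jazz | coupe | yellow | soccer | sushi
  3   | pop | sedan | green | tennis | tacos
  4   | rock | van | blue | golf | pasta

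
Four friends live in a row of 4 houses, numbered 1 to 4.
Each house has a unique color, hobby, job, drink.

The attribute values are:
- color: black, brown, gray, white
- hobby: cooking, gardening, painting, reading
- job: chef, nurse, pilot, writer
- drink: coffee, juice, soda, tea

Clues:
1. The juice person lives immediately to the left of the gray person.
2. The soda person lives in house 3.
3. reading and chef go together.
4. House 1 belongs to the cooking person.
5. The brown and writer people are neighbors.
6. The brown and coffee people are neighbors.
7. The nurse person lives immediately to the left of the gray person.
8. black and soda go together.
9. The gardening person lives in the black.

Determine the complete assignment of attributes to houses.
Solution:

House | Color | Hobby | Job | Drink
-----------------------------------
  1   | brown | cooking | nurse | juice
  2   | gray | painting | writer | coffee
  3   | black | gardening | pilot | soda
  4   | white | reading | chef | tea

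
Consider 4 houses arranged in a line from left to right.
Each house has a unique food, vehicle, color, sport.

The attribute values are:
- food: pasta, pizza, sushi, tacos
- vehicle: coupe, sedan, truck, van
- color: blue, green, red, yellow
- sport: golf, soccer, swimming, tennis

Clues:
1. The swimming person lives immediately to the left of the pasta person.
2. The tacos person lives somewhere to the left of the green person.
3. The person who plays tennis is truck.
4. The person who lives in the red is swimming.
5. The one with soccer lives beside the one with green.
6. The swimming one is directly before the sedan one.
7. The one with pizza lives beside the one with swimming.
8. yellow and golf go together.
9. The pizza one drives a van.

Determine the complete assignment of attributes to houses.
Solution:

House | Food | Vehicle | Color | Sport
--------------------------------------
  1   | pizza | van | yellow | golf
  2   | tacos | coupe | red | swimming
  3   | pasta | sedan | blue | soccer
  4   | sushi | truck | green | tennis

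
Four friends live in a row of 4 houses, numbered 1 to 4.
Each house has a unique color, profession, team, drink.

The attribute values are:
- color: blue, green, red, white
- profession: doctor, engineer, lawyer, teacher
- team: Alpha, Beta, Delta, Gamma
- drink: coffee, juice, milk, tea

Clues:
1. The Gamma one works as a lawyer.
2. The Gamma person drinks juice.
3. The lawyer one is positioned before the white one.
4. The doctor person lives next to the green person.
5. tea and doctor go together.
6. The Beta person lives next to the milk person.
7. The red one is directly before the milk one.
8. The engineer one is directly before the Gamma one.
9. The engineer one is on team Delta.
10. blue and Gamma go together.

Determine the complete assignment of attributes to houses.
Solution:

House | Color | Profession | Team | Drink
-----------------------------------------
  1   | red | doctor | Beta | tea
  2   | green | engineer | Delta | milk
  3   | blue | lawyer | Gamma | juice
  4   | white | teacher | Alpha | coffee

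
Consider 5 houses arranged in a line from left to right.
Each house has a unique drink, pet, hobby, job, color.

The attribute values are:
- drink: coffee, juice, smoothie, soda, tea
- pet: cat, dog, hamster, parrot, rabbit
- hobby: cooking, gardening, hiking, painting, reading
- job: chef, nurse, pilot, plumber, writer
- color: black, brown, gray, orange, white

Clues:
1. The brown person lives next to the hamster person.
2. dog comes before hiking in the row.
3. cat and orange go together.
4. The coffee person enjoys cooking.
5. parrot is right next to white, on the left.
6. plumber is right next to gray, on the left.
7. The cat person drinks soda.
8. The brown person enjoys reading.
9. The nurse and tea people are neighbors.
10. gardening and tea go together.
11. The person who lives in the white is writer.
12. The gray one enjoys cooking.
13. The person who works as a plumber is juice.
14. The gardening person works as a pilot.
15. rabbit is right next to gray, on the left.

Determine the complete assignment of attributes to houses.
Solution:

House | Drink | Pet | Hobby | Job | Color
-----------------------------------------
  1   | juice | rabbit | reading | plumber | brown
  2   | coffee | hamster | cooking | nurse | gray
  3   | tea | parrot | gardening | pilot | black
  4   | smoothie | dog | painting | writer | white
  5   | soda | cat | hiking | chef | orange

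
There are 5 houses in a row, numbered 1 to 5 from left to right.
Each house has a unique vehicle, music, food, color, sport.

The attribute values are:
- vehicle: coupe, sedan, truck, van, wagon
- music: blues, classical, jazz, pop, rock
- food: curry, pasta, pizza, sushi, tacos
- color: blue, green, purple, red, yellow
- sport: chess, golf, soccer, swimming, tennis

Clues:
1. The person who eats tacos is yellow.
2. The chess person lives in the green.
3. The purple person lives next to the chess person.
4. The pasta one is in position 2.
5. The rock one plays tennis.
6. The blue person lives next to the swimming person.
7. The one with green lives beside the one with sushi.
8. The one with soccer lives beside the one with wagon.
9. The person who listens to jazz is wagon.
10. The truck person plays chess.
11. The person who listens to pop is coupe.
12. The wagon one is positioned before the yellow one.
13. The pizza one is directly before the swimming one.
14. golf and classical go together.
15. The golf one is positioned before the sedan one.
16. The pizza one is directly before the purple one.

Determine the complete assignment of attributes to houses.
Solution:

House | Vehicle | Music | Food | Color | Sport
----------------------------------------------
  1   | coupe | pop | pizza | blue | soccer
  2   | wagon | jazz | pasta | purple | swimming
  3   | truck | blues | curry | green | chess
  4   | van | classical | sushi | red | golf
  5   | sedan | rock | tacos | yellow | tennis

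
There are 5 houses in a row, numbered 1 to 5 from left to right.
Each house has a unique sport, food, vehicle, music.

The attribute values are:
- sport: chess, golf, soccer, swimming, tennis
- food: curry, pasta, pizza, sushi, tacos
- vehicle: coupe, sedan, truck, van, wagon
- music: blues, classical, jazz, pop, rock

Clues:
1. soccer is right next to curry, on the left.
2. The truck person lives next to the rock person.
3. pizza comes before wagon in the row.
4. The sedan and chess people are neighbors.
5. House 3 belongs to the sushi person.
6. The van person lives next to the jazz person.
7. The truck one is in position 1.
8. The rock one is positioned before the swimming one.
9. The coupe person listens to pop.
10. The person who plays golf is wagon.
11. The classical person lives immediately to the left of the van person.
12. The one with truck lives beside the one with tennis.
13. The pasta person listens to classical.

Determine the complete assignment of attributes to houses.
Solution:

House | Sport | Food | Vehicle | Music
--------------------------------------
  1   | soccer | pasta | truck | classical
  2   | tennis | curry | van | rock
  3   | swimming | sushi | sedan | jazz
  4   | chess | pizza | coupe | pop
  5   | golf | tacos | wagon | blues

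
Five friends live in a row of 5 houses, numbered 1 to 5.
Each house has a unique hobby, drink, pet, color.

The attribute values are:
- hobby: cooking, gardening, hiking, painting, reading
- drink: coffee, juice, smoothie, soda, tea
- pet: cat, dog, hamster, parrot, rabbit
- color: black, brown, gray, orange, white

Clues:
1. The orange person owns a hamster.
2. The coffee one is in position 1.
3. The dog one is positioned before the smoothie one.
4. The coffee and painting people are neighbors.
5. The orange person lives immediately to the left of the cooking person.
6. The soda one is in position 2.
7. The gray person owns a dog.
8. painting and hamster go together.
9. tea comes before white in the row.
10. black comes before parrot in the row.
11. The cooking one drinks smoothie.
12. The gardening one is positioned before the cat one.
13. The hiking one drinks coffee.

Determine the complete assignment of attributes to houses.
Solution:

House | Hobby | Drink | Pet | Color
-----------------------------------
  1   | hiking | coffee | dog | gray
  2   | painting | soda | hamster | orange
  3   | cooking | smoothie | rabbit | black
  4   | gardening | tea | parrot | brown
  5   | reading | juice | cat | white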